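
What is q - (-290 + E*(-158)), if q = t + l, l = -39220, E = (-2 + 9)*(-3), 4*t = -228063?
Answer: -397055/4 ≈ -99264.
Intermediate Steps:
t = -228063/4 (t = (¼)*(-228063) = -228063/4 ≈ -57016.)
E = -21 (E = 7*(-3) = -21)
q = -384943/4 (q = -228063/4 - 39220 = -384943/4 ≈ -96236.)
q - (-290 + E*(-158)) = -384943/4 - (-290 - 21*(-158)) = -384943/4 - (-290 + 3318) = -384943/4 - 1*3028 = -384943/4 - 3028 = -397055/4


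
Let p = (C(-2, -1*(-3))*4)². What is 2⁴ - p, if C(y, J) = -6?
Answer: -560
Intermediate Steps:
p = 576 (p = (-6*4)² = (-24)² = 576)
2⁴ - p = 2⁴ - 1*576 = 16 - 576 = -560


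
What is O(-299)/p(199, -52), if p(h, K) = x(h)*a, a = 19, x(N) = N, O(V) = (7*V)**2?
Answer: 4380649/3781 ≈ 1158.6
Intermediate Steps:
O(V) = 49*V**2
p(h, K) = 19*h (p(h, K) = h*19 = 19*h)
O(-299)/p(199, -52) = (49*(-299)**2)/((19*199)) = (49*89401)/3781 = 4380649*(1/3781) = 4380649/3781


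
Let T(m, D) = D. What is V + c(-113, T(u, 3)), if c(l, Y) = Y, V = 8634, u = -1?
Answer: 8637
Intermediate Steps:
V + c(-113, T(u, 3)) = 8634 + 3 = 8637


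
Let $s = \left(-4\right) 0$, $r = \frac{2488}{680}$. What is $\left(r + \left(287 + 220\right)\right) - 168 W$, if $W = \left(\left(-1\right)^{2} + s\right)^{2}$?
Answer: $\frac{29126}{85} \approx 342.66$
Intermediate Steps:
$r = \frac{311}{85}$ ($r = 2488 \cdot \frac{1}{680} = \frac{311}{85} \approx 3.6588$)
$s = 0$
$W = 1$ ($W = \left(\left(-1\right)^{2} + 0\right)^{2} = \left(1 + 0\right)^{2} = 1^{2} = 1$)
$\left(r + \left(287 + 220\right)\right) - 168 W = \left(\frac{311}{85} + \left(287 + 220\right)\right) - 168 = \left(\frac{311}{85} + 507\right) - 168 = \frac{43406}{85} - 168 = \frac{29126}{85}$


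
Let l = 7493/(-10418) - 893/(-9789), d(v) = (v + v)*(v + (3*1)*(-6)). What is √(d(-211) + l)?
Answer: √1005056494369037963346/101981802 ≈ 310.87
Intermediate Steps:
d(v) = 2*v*(-18 + v) (d(v) = (2*v)*(v + 3*(-6)) = (2*v)*(v - 18) = (2*v)*(-18 + v) = 2*v*(-18 + v))
l = -64045703/101981802 (l = 7493*(-1/10418) - 893*(-1/9789) = -7493/10418 + 893/9789 = -64045703/101981802 ≈ -0.62801)
√(d(-211) + l) = √(2*(-211)*(-18 - 211) - 64045703/101981802) = √(2*(-211)*(-229) - 64045703/101981802) = √(96638 - 64045703/101981802) = √(9855253335973/101981802) = √1005056494369037963346/101981802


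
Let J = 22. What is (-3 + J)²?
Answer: 361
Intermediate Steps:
(-3 + J)² = (-3 + 22)² = 19² = 361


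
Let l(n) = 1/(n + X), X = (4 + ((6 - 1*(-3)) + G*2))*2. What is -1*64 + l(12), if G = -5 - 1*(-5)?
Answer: -2431/38 ≈ -63.974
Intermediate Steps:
G = 0 (G = -5 + 5 = 0)
X = 26 (X = (4 + ((6 - 1*(-3)) + 0*2))*2 = (4 + ((6 + 3) + 0))*2 = (4 + (9 + 0))*2 = (4 + 9)*2 = 13*2 = 26)
l(n) = 1/(26 + n) (l(n) = 1/(n + 26) = 1/(26 + n))
-1*64 + l(12) = -1*64 + 1/(26 + 12) = -64 + 1/38 = -2431/38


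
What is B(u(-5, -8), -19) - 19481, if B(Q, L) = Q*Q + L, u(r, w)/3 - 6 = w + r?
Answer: -19059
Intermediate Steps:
u(r, w) = 18 + 3*r + 3*w (u(r, w) = 18 + 3*(w + r) = 18 + 3*(r + w) = 18 + (3*r + 3*w) = 18 + 3*r + 3*w)
B(Q, L) = L + Q² (B(Q, L) = Q² + L = L + Q²)
B(u(-5, -8), -19) - 19481 = (-19 + (18 + 3*(-5) + 3*(-8))²) - 19481 = (-19 + (18 - 15 - 24)²) - 19481 = (-19 + (-21)²) - 19481 = (-19 + 441) - 19481 = 422 - 19481 = -19059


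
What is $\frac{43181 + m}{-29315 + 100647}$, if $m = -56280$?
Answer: $- \frac{13099}{71332} \approx -0.18363$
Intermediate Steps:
$\frac{43181 + m}{-29315 + 100647} = \frac{43181 - 56280}{-29315 + 100647} = - \frac{13099}{71332}$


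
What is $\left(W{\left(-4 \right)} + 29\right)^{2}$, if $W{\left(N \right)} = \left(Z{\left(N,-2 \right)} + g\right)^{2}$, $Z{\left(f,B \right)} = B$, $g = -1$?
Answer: $1444$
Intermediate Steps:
$W{\left(N \right)} = 9$ ($W{\left(N \right)} = \left(-2 - 1\right)^{2} = \left(-3\right)^{2} = 9$)
$\left(W{\left(-4 \right)} + 29\right)^{2} = \left(9 + 29\right)^{2} = 38^{2} = 1444$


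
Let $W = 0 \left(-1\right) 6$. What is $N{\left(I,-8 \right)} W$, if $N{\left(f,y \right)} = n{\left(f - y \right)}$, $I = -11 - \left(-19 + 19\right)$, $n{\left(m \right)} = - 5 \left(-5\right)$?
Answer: $0$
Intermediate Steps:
$n{\left(m \right)} = 25$ ($n{\left(m \right)} = \left(-1\right) \left(-25\right) = 25$)
$I = -11$ ($I = -11 - 0 = -11 + 0 = -11$)
$W = 0$ ($W = 0 \cdot 6 = 0$)
$N{\left(f,y \right)} = 25$
$N{\left(I,-8 \right)} W = 25 \cdot 0 = 0$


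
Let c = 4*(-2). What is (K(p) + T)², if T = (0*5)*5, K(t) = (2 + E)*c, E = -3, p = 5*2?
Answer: 64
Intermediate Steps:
p = 10
c = -8
K(t) = 8 (K(t) = (2 - 3)*(-8) = -1*(-8) = 8)
T = 0 (T = 0*5 = 0)
(K(p) + T)² = (8 + 0)² = 8² = 64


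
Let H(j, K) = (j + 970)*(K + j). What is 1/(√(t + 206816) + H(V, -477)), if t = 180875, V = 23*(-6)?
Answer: -511680/261816034709 - √387691/261816034709 ≈ -1.9567e-6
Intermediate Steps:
V = -138
H(j, K) = (970 + j)*(K + j)
1/(√(t + 206816) + H(V, -477)) = 1/(√(180875 + 206816) + ((-138)² + 970*(-477) + 970*(-138) - 477*(-138))) = 1/(√387691 + (19044 - 462690 - 133860 + 65826)) = 1/(√387691 - 511680) = 1/(-511680 + √387691)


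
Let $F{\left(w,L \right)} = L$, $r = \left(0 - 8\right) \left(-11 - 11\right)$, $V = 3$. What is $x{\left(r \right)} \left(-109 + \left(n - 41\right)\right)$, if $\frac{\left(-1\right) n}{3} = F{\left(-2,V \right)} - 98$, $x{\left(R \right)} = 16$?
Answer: $2160$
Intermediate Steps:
$r = 176$ ($r = \left(-8\right) \left(-22\right) = 176$)
$n = 285$ ($n = - 3 \left(3 - 98\right) = \left(-3\right) \left(-95\right) = 285$)
$x{\left(r \right)} \left(-109 + \left(n - 41\right)\right) = 16 \left(-109 + \left(285 - 41\right)\right) = 16 \left(-109 + 244\right) = 16 \cdot 135 = 2160$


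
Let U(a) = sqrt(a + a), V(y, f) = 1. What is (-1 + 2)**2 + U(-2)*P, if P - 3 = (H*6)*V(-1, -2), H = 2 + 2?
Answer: 1 + 54*I ≈ 1.0 + 54.0*I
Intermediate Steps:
U(a) = sqrt(2)*sqrt(a) (U(a) = sqrt(2*a) = sqrt(2)*sqrt(a))
H = 4
P = 27 (P = 3 + (4*6)*1 = 3 + 24*1 = 3 + 24 = 27)
(-1 + 2)**2 + U(-2)*P = (-1 + 2)**2 + (sqrt(2)*sqrt(-2))*27 = 1**2 + (sqrt(2)*(I*sqrt(2)))*27 = 1 + (2*I)*27 = 1 + 54*I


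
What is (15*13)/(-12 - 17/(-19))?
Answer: -3705/211 ≈ -17.559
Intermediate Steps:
(15*13)/(-12 - 17/(-19)) = 195/(-12 - 17*(-1/19)) = 195/(-12 + 17/19) = 195/(-211/19) = 195*(-19/211) = -3705/211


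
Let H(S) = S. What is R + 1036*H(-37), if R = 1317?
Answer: -37015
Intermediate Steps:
R + 1036*H(-37) = 1317 + 1036*(-37) = 1317 - 38332 = -37015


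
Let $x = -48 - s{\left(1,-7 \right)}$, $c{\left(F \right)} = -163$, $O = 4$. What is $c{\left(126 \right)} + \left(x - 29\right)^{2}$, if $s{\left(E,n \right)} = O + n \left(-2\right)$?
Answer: $8862$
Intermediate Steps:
$s{\left(E,n \right)} = 4 - 2 n$ ($s{\left(E,n \right)} = 4 + n \left(-2\right) = 4 - 2 n$)
$x = -66$ ($x = -48 - \left(4 - -14\right) = -48 - \left(4 + 14\right) = -48 - 18 = -66$)
$c{\left(126 \right)} + \left(x - 29\right)^{2} = -163 + \left(-66 - 29\right)^{2} = -163 + \left(-95\right)^{2} = -163 + 9025 = 8862$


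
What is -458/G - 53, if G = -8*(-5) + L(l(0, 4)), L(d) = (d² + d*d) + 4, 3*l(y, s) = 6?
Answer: -1607/26 ≈ -61.808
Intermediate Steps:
l(y, s) = 2 (l(y, s) = (⅓)*6 = 2)
L(d) = 4 + 2*d² (L(d) = (d² + d²) + 4 = 2*d² + 4 = 4 + 2*d²)
G = 52 (G = -8*(-5) + (4 + 2*2²) = 40 + (4 + 2*4) = 40 + (4 + 8) = 40 + 12 = 52)
-458/G - 53 = -458/52 - 53 = -458*1/52 - 53 = -229/26 - 53 = -1607/26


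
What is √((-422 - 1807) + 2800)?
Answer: √571 ≈ 23.896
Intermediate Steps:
√((-422 - 1807) + 2800) = √(-2229 + 2800) = √571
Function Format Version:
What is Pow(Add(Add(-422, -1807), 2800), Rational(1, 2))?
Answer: Pow(571, Rational(1, 2)) ≈ 23.896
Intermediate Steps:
Pow(Add(Add(-422, -1807), 2800), Rational(1, 2)) = Pow(Add(-2229, 2800), Rational(1, 2)) = Pow(571, Rational(1, 2))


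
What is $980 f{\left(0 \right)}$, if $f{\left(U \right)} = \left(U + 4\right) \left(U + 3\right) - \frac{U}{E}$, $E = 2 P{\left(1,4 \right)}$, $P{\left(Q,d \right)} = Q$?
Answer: $11760$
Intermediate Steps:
$E = 2$ ($E = 2 \cdot 1 = 2$)
$f{\left(U \right)} = - \frac{U}{2} + \left(3 + U\right) \left(4 + U\right)$ ($f{\left(U \right)} = \left(U + 4\right) \left(U + 3\right) - \frac{U}{2} = \left(4 + U\right) \left(3 + U\right) - U \frac{1}{2} = \left(3 + U\right) \left(4 + U\right) - \frac{U}{2} = - \frac{U}{2} + \left(3 + U\right) \left(4 + U\right)$)
$980 f{\left(0 \right)} = 980 \left(12 + 0^{2} + \frac{13}{2} \cdot 0\right) = 980 \left(12 + 0 + 0\right) = 980 \cdot 12 = 11760$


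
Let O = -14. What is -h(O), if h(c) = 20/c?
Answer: 10/7 ≈ 1.4286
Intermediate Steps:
-h(O) = -20/(-14) = -20*(-1)/14 = -1*(-10/7) = 10/7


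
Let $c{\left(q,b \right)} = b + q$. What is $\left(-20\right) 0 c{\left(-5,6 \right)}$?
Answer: $0$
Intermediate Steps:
$\left(-20\right) 0 c{\left(-5,6 \right)} = \left(-20\right) 0 \left(6 - 5\right) = 0 \cdot 1 = 0$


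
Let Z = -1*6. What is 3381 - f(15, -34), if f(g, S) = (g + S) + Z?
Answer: 3406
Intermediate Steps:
Z = -6
f(g, S) = -6 + S + g (f(g, S) = (g + S) - 6 = (S + g) - 6 = -6 + S + g)
3381 - f(15, -34) = 3381 - (-6 - 34 + 15) = 3381 - 1*(-25) = 3381 + 25 = 3406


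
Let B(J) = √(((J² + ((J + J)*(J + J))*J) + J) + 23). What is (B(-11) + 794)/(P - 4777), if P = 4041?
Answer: -397/368 - I*√5191/736 ≈ -1.0788 - 0.097892*I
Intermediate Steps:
B(J) = √(23 + J + J² + 4*J³) (B(J) = √(((J² + ((2*J)*(2*J))*J) + J) + 23) = √(((J² + (4*J²)*J) + J) + 23) = √(((J² + 4*J³) + J) + 23) = √((J + J² + 4*J³) + 23) = √(23 + J + J² + 4*J³))
(B(-11) + 794)/(P - 4777) = (√(23 - 11 + (-11)² + 4*(-11)³) + 794)/(4041 - 4777) = (√(23 - 11 + 121 + 4*(-1331)) + 794)/(-736) = (√(23 - 11 + 121 - 5324) + 794)*(-1/736) = (√(-5191) + 794)*(-1/736) = (I*√5191 + 794)*(-1/736) = (794 + I*√5191)*(-1/736) = -397/368 - I*√5191/736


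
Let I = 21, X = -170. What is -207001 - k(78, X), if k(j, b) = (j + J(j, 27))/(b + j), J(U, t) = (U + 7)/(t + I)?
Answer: -914112587/4416 ≈ -2.0700e+5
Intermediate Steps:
J(U, t) = (7 + U)/(21 + t) (J(U, t) = (U + 7)/(t + 21) = (7 + U)/(21 + t))
k(j, b) = (7/48 + 49*j/48)/(b + j) (k(j, b) = (j + (7 + j)/(21 + 27))/(b + j) = (j + (7 + j)/48)/(b + j) = (j + (7/48 + j/48))/(b + j) = (7/48 + 49*j/48)/(b + j))
-207001 - k(78, X) = -207001 - 7*(1 + 7*78)/(48*(-170 + 78)) = -207001 - 7*(1 + 546)/(48*(-92)) = -207001 - 7*(-1)*547/(48*92) = -207001 - 1*(-3829/4416) = -207001 + 3829/4416 = -914112587/4416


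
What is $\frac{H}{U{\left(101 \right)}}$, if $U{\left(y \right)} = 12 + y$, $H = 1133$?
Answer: $\frac{1133}{113} \approx 10.027$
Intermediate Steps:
$\frac{H}{U{\left(101 \right)}} = \frac{1133}{12 + 101} = \frac{1133}{113}$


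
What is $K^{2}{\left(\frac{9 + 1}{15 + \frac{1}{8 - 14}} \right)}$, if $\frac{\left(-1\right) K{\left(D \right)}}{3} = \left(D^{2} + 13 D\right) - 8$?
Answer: $\frac{838449936}{62742241} \approx 13.363$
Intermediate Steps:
$K{\left(D \right)} = 24 - 39 D - 3 D^{2}$ ($K{\left(D \right)} = - 3 \left(\left(D^{2} + 13 D\right) - 8\right) = - 3 \left(-8 + D^{2} + 13 D\right) = 24 - 39 D - 3 D^{2}$)
$K^{2}{\left(\frac{9 + 1}{15 + \frac{1}{8 - 14}} \right)} = \left(24 - 39 \frac{9 + 1}{15 + \frac{1}{8 - 14}} - 3 \left(\frac{9 + 1}{15 + \frac{1}{8 - 14}}\right)^{2}\right)^{2} = \left(24 - 39 \frac{10}{15 + \frac{1}{-6}} - 3 \left(\frac{10}{15 + \frac{1}{-6}}\right)^{2}\right)^{2} = \left(24 - 39 \frac{10}{15 - \frac{1}{6}} - 3 \left(\frac{10}{15 - \frac{1}{6}}\right)^{2}\right)^{2} = \left(24 - 39 \frac{10}{\frac{89}{6}} - 3 \left(\frac{10}{\frac{89}{6}}\right)^{2}\right)^{2} = \left(24 - 39 \cdot 10 \cdot \frac{6}{89} - 3 \left(10 \cdot \frac{6}{89}\right)^{2}\right)^{2} = \left(24 - \frac{2340}{89} - 3 \left(\frac{60}{89}\right)^{2}\right)^{2} = \left(24 - \frac{2340}{89} - \frac{10800}{7921}\right)^{2} = \left(- \frac{28956}{7921}\right)^{2} = \frac{838449936}{62742241}$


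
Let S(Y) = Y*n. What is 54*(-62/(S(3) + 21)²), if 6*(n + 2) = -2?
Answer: -837/49 ≈ -17.082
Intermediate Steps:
n = -7/3 (n = -2 + (⅙)*(-2) = -2 - ⅓ = -7/3 ≈ -2.3333)
S(Y) = -7*Y/3 (S(Y) = Y*(-7/3) = -7*Y/3)
54*(-62/(S(3) + 21)²) = 54*(-62/(-7/3*3 + 21)²) = 54*(-62/(-7 + 21)²) = 54*(-62/(14²)) = 54*(-62/196) = 54*(-62*1/196) = 54*(-31/98) = -837/49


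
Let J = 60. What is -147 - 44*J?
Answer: -2787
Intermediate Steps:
-147 - 44*J = -147 - 44*60 = -147 - 2640 = -2787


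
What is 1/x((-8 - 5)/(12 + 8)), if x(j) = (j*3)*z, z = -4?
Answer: 5/39 ≈ 0.12821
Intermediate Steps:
x(j) = -12*j (x(j) = (j*3)*(-4) = (3*j)*(-4) = -12*j)
1/x((-8 - 5)/(12 + 8)) = 1/(-12*(-8 - 5)/(12 + 8)) = 1/(-(-156)/20) = 1/(-12*(-13/20)) = 1/(39/5) = 5/39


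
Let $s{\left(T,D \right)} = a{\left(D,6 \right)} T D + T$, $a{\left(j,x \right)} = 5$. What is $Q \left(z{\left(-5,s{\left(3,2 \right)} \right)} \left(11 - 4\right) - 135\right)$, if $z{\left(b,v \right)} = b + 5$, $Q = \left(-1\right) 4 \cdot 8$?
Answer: $4320$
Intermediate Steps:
$Q = -32$ ($Q = \left(-4\right) 8 = -32$)
$s{\left(T,D \right)} = T + 5 D T$ ($s{\left(T,D \right)} = 5 T D + T = 5 D T + T = T + 5 D T$)
$z{\left(b,v \right)} = 5 + b$
$Q \left(z{\left(-5,s{\left(3,2 \right)} \right)} \left(11 - 4\right) - 135\right) = - 32 \left(\left(5 - 5\right) \left(11 - 4\right) - 135\right) = - 32 \left(0 \cdot 7 - 135\right) = - 32 \left(0 - 135\right) = \left(-32\right) \left(-135\right) = 4320$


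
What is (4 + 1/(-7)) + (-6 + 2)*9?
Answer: -225/7 ≈ -32.143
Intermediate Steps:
(4 + 1/(-7)) + (-6 + 2)*9 = (4 + 1*(-1/7)) - 4*9 = (4 - 1/7) - 36 = 27/7 - 36 = -225/7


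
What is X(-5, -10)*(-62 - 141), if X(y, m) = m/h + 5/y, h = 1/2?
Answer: 4263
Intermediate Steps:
h = ½ ≈ 0.50000
X(y, m) = 2*m + 5/y (X(y, m) = m/(½) + 5/y = m*2 + 5/y = 2*m + 5/y)
X(-5, -10)*(-62 - 141) = (2*(-10) + 5/(-5))*(-62 - 141) = (-20 + 5*(-⅕))*(-203) = (-20 - 1)*(-203) = -21*(-203) = 4263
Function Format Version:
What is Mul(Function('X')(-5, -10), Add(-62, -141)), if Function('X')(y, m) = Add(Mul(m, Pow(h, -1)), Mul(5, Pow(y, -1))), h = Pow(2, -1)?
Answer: 4263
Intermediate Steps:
h = Rational(1, 2) ≈ 0.50000
Function('X')(y, m) = Add(Mul(2, m), Mul(5, Pow(y, -1))) (Function('X')(y, m) = Add(Mul(m, Pow(Rational(1, 2), -1)), Mul(5, Pow(y, -1))) = Add(Mul(m, 2), Mul(5, Pow(y, -1))) = Add(Mul(2, m), Mul(5, Pow(y, -1))))
Mul(Function('X')(-5, -10), Add(-62, -141)) = Mul(Add(Mul(2, -10), Mul(5, Pow(-5, -1))), Add(-62, -141)) = Mul(Add(-20, Mul(5, Rational(-1, 5))), -203) = Mul(Add(-20, -1), -203) = Mul(-21, -203) = 4263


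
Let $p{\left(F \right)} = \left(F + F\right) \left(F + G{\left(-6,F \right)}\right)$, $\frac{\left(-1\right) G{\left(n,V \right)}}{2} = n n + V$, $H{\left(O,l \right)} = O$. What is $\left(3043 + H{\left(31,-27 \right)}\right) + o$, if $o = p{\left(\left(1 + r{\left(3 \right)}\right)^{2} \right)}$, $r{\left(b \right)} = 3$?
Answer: $258$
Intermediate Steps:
$G{\left(n,V \right)} = - 2 V - 2 n^{2}$ ($G{\left(n,V \right)} = - 2 \left(n n + V\right) = - 2 \left(n^{2} + V\right) = - 2 \left(V + n^{2}\right) = - 2 V - 2 n^{2}$)
$p{\left(F \right)} = 2 F \left(-72 - F\right)$ ($p{\left(F \right)} = \left(F + F\right) \left(F - \left(72 + 2 F\right)\right) = 2 F \left(F - \left(72 + 2 F\right)\right) = 2 F \left(-72 - F\right)$)
$o = -2816$ ($o = 2 \left(1 + 3\right)^{2} \left(-72 - \left(1 + 3\right)^{2}\right) = 2 \cdot 4^{2} \left(-72 - 4^{2}\right) = 2 \cdot 16 \left(-72 - 16\right) = 2 \cdot 16 \left(-88\right) = -2816$)
$\left(3043 + H{\left(31,-27 \right)}\right) + o = \left(3043 + 31\right) - 2816 = 3074 - 2816 = 258$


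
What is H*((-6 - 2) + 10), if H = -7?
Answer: -14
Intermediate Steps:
H*((-6 - 2) + 10) = -7*((-6 - 2) + 10) = -7*(-8 + 10) = -7*2 = -14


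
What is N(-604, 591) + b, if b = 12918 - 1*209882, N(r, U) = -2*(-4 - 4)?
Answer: -196948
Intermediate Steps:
N(r, U) = 16 (N(r, U) = -2*(-8) = 16)
b = -196964 (b = 12918 - 209882 = -196964)
N(-604, 591) + b = 16 - 196964 = -196948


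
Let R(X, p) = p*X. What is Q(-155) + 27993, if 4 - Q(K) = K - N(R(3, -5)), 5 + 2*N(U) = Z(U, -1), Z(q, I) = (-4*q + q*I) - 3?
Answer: 56371/2 ≈ 28186.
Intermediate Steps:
Z(q, I) = -3 - 4*q + I*q (Z(q, I) = (-4*q + I*q) - 3 = -3 - 4*q + I*q)
R(X, p) = X*p
N(U) = -4 - 5*U/2 (N(U) = -5/2 + (-3 - 4*U - U)/2 = -5/2 + (-3 - 5*U)/2 = -5/2 + (-3/2 - 5*U/2) = -4 - 5*U/2)
Q(K) = 75/2 - K (Q(K) = 4 - (K - (-4 - 15*(-5)/2)) = 4 - (K - (-4 - 5/2*(-15))) = 4 - (K - (-4 + 75/2)) = 4 - (K - 1*67/2) = 4 - (K - 67/2) = 4 - (-67/2 + K) = 4 + (67/2 - K) = 75/2 - K)
Q(-155) + 27993 = (75/2 - 1*(-155)) + 27993 = (75/2 + 155) + 27993 = 385/2 + 27993 = 56371/2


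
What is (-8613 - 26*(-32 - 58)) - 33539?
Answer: -39812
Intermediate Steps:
(-8613 - 26*(-32 - 58)) - 33539 = (-8613 - 26*(-90)) - 33539 = (-8613 + 2340) - 33539 = -6273 - 33539 = -39812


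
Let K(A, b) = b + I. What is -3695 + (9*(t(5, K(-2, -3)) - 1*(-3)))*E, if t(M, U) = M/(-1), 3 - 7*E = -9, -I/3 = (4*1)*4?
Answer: -26081/7 ≈ -3725.9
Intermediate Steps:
I = -48 (I = -3*4*1*4 = -12*4 = -3*16 = -48)
E = 12/7 (E = 3/7 - 1/7*(-9) = 3/7 + 9/7 = 12/7 ≈ 1.7143)
K(A, b) = -48 + b (K(A, b) = b - 48 = -48 + b)
t(M, U) = -M (t(M, U) = M*(-1) = -M)
-3695 + (9*(t(5, K(-2, -3)) - 1*(-3)))*E = -3695 + (9*(-1*5 - 1*(-3)))*(12/7) = -3695 + (9*(-5 + 3))*(12/7) = -3695 + (9*(-2))*(12/7) = -3695 - 18*12/7 = -3695 - 216/7 = -26081/7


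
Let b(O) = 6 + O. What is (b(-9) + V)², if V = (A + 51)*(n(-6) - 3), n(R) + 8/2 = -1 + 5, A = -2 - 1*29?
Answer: 3969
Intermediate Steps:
A = -31 (A = -2 - 29 = -31)
n(R) = 0 (n(R) = -4 + (-1 + 5) = -4 + 4 = 0)
V = -60 (V = (-31 + 51)*(0 - 3) = 20*(-3) = -60)
(b(-9) + V)² = ((6 - 9) - 60)² = (-3 - 60)² = (-63)² = 3969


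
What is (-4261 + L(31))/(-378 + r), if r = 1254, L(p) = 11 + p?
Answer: -4219/876 ≈ -4.8162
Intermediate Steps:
(-4261 + L(31))/(-378 + r) = (-4261 + (11 + 31))/(-378 + 1254) = (-4261 + 42)/876 = -4219*1/876 = -4219/876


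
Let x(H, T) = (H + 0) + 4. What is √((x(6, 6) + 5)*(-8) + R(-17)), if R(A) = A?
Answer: I*√137 ≈ 11.705*I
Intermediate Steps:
x(H, T) = 4 + H (x(H, T) = H + 4 = 4 + H)
√((x(6, 6) + 5)*(-8) + R(-17)) = √(((4 + 6) + 5)*(-8) - 17) = √((10 + 5)*(-8) - 17) = √(15*(-8) - 17) = √(-120 - 17) = √(-137) = I*√137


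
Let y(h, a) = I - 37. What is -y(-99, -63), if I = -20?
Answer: 57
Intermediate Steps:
y(h, a) = -57 (y(h, a) = -20 - 37 = -57)
-y(-99, -63) = -1*(-57) = 57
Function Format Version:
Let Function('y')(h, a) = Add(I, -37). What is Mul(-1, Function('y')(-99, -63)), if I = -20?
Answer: 57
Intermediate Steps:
Function('y')(h, a) = -57 (Function('y')(h, a) = Add(-20, -37) = -57)
Mul(-1, Function('y')(-99, -63)) = Mul(-1, -57) = 57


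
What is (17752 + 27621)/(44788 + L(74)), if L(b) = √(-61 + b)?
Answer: 2032165924/2005964931 - 45373*√13/2005964931 ≈ 1.0130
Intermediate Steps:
(17752 + 27621)/(44788 + L(74)) = (17752 + 27621)/(44788 + √(-61 + 74)) = 45373/(44788 + √13)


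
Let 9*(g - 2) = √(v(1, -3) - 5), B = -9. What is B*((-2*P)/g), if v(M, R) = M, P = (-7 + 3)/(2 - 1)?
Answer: -1458/41 + 162*I/41 ≈ -35.561 + 3.9512*I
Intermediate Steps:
P = -4 (P = -4/1 = -4*1 = -4)
g = 2 + 2*I/9 (g = 2 + √(1 - 5)/9 = 2 + √(-4)/9 = 2 + (2*I)/9 = 2 + 2*I/9 ≈ 2.0 + 0.22222*I)
B*((-2*P)/g) = -9*(-2*(-4))/(2 + 2*I/9) = -72*81*(2 - 2*I/9)/328 = -729*(2 - 2*I/9)/41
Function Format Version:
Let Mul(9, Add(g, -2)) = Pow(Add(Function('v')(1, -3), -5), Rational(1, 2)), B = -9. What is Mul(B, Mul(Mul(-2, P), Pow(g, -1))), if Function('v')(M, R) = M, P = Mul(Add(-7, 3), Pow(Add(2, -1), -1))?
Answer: Add(Rational(-1458, 41), Mul(Rational(162, 41), I)) ≈ Add(-35.561, Mul(3.9512, I))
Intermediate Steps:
P = -4 (P = Mul(-4, Pow(1, -1)) = Mul(-4, 1) = -4)
g = Add(2, Mul(Rational(2, 9), I)) (g = Add(2, Mul(Rational(1, 9), Pow(Add(1, -5), Rational(1, 2)))) = Add(2, Mul(Rational(1, 9), Pow(-4, Rational(1, 2)))) = Add(2, Mul(Rational(1, 9), Mul(2, I))) = Add(2, Mul(Rational(2, 9), I)) ≈ Add(2.0000, Mul(0.22222, I)))
Mul(B, Mul(Mul(-2, P), Pow(g, -1))) = Mul(-9, Mul(Mul(-2, -4), Pow(Add(2, Mul(Rational(2, 9), I)), -1))) = Mul(-9, Mul(8, Mul(Rational(81, 328), Add(2, Mul(Rational(-2, 9), I))))) = Mul(-9, Mul(Rational(81, 41), Add(2, Mul(Rational(-2, 9), I)))) = Mul(Rational(-729, 41), Add(2, Mul(Rational(-2, 9), I)))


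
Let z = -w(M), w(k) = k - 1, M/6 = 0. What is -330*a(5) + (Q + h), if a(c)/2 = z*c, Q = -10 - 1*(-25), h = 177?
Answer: -3108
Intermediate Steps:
M = 0 (M = 6*0 = 0)
w(k) = -1 + k
Q = 15 (Q = -10 + 25 = 15)
z = 1 (z = -(-1 + 0) = -1*(-1) = 1)
a(c) = 2*c (a(c) = 2*(1*c) = 2*c)
-330*a(5) + (Q + h) = -660*5 + (15 + 177) = -330*10 + 192 = -3300 + 192 = -3108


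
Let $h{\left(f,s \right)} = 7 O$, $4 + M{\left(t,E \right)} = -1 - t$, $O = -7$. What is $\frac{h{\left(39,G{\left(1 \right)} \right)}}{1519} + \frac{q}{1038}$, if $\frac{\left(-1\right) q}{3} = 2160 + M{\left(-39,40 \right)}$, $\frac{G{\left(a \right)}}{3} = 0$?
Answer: $- \frac{34180}{5363} \approx -6.3733$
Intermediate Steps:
$G{\left(a \right)} = 0$ ($G{\left(a \right)} = 3 \cdot 0 = 0$)
$M{\left(t,E \right)} = -5 - t$ ($M{\left(t,E \right)} = -4 - \left(1 + t\right) = -5 - t$)
$h{\left(f,s \right)} = -49$ ($h{\left(f,s \right)} = 7 \left(-7\right) = -49$)
$q = -6582$ ($q = - 3 \left(2160 - -34\right) = - 3 \left(2160 + \left(-5 + 39\right)\right) = - 3 \left(2160 + 34\right) = \left(-3\right) 2194 = -6582$)
$\frac{h{\left(39,G{\left(1 \right)} \right)}}{1519} + \frac{q}{1038} = - \frac{49}{1519} - \frac{6582}{1038} = \left(-49\right) \frac{1}{1519} - \frac{1097}{173} = - \frac{1}{31} - \frac{1097}{173} = - \frac{34180}{5363}$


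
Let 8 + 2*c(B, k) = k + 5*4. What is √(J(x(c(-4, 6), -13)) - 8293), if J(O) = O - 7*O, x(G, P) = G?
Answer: I*√8347 ≈ 91.362*I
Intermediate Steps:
c(B, k) = 6 + k/2 (c(B, k) = -4 + (k + 5*4)/2 = -4 + (k + 20)/2 = -4 + (20 + k)/2 = -4 + (10 + k/2) = 6 + k/2)
J(O) = -6*O
√(J(x(c(-4, 6), -13)) - 8293) = √(-6*(6 + (½)*6) - 8293) = √(-6*(6 + 3) - 8293) = √(-6*9 - 8293) = √(-54 - 8293) = √(-8347) = I*√8347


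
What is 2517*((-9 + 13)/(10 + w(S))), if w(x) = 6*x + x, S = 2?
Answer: 839/2 ≈ 419.50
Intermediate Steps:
w(x) = 7*x
2517*((-9 + 13)/(10 + w(S))) = 2517*((-9 + 13)/(10 + 7*2)) = 2517*(4/(10 + 14)) = 2517*(4/24) = 2517*(4*(1/24)) = 2517*(⅙) = 839/2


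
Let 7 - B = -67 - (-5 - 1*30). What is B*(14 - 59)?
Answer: -1755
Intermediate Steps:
B = 39 (B = 7 - (-67 - (-5 - 1*30)) = 7 - (-67 - (-5 - 30)) = 7 - (-67 - 1*(-35)) = 7 - (-67 + 35) = 7 - 1*(-32) = 7 + 32 = 39)
B*(14 - 59) = 39*(14 - 59) = 39*(-45) = -1755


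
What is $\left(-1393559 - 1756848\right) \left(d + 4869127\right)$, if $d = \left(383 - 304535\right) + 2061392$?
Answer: $-20875752981369$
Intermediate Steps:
$d = 1757240$ ($d = \left(383 - 304535\right) + 2061392 = -304152 + 2061392 = 1757240$)
$\left(-1393559 - 1756848\right) \left(d + 4869127\right) = \left(-1393559 - 1756848\right) \left(1757240 + 4869127\right) = \left(-3150407\right) 6626367 = -20875752981369$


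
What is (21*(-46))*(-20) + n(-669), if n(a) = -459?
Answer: 18861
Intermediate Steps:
(21*(-46))*(-20) + n(-669) = (21*(-46))*(-20) - 459 = -966*(-20) - 459 = 19320 - 459 = 18861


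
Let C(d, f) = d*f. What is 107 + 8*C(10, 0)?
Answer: 107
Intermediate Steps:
107 + 8*C(10, 0) = 107 + 8*(10*0) = 107 + 8*0 = 107 + 0 = 107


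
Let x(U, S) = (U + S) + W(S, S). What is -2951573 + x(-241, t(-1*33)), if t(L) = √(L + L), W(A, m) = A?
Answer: -2951814 + 2*I*√66 ≈ -2.9518e+6 + 16.248*I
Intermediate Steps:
t(L) = √2*√L (t(L) = √(2*L) = √2*√L)
x(U, S) = U + 2*S (x(U, S) = (U + S) + S = (S + U) + S = U + 2*S)
-2951573 + x(-241, t(-1*33)) = -2951573 + (-241 + 2*(√2*√(-1*33))) = -2951573 + (-241 + 2*(√2*√(-33))) = -2951573 + (-241 + 2*(√2*(I*√33))) = -2951573 + (-241 + 2*(I*√66)) = -2951573 + (-241 + 2*I*√66) = -2951814 + 2*I*√66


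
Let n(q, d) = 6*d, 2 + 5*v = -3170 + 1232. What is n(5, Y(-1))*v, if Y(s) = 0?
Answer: 0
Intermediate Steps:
v = -388 (v = -⅖ + (-3170 + 1232)/5 = -⅖ + (⅕)*(-1938) = -⅖ - 1938/5 = -388)
n(5, Y(-1))*v = (6*0)*(-388) = 0*(-388) = 0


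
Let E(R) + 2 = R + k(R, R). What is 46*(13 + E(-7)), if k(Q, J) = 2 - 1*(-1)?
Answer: 322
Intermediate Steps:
k(Q, J) = 3 (k(Q, J) = 2 + 1 = 3)
E(R) = 1 + R (E(R) = -2 + (R + 3) = -2 + (3 + R) = 1 + R)
46*(13 + E(-7)) = 46*(13 + (1 - 7)) = 46*(13 - 6) = 46*7 = 322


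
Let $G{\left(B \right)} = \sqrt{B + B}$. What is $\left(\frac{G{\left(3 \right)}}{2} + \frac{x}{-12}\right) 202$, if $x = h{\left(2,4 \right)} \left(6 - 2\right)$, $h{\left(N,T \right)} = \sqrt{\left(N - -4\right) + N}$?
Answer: $101 \sqrt{6} - \frac{404 \sqrt{2}}{3} \approx 56.951$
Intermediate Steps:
$G{\left(B \right)} = \sqrt{2} \sqrt{B}$ ($G{\left(B \right)} = \sqrt{2 B} = \sqrt{2} \sqrt{B}$)
$h{\left(N,T \right)} = \sqrt{4 + 2 N}$ ($h{\left(N,T \right)} = \sqrt{\left(N + 4\right) + N} = \sqrt{\left(4 + N\right) + N} = \sqrt{4 + 2 N}$)
$x = 8 \sqrt{2}$ ($x = \sqrt{4 + 2 \cdot 2} \left(6 - 2\right) = \sqrt{4 + 4} \cdot 4 = \sqrt{8} \cdot 4 = 2 \sqrt{2} \cdot 4 = 8 \sqrt{2} \approx 11.314$)
$\left(\frac{G{\left(3 \right)}}{2} + \frac{x}{-12}\right) 202 = \left(\frac{\sqrt{2} \sqrt{3}}{2} + \frac{8 \sqrt{2}}{-12}\right) 202 = \left(\sqrt{6} \cdot \frac{1}{2} + 8 \sqrt{2} \left(- \frac{1}{12}\right)\right) 202 = \left(\frac{\sqrt{6}}{2} - \frac{2 \sqrt{2}}{3}\right) 202 = 101 \sqrt{6} - \frac{404 \sqrt{2}}{3}$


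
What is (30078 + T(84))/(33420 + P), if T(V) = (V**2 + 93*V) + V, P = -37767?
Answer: -15010/1449 ≈ -10.359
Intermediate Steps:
T(V) = V**2 + 94*V
(30078 + T(84))/(33420 + P) = (30078 + 84*(94 + 84))/(33420 - 37767) = (30078 + 84*178)/(-4347) = (30078 + 14952)*(-1/4347) = 45030*(-1/4347) = -15010/1449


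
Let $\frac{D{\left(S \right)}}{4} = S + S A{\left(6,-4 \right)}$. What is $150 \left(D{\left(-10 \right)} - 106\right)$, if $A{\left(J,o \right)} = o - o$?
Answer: $-21900$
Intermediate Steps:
$A{\left(J,o \right)} = 0$
$D{\left(S \right)} = 4 S$ ($D{\left(S \right)} = 4 \left(S + S 0\right) = 4 \left(S + 0\right) = 4 S$)
$150 \left(D{\left(-10 \right)} - 106\right) = 150 \left(4 \left(-10\right) - 106\right) = 150 \left(-40 - 106\right) = 150 \left(-146\right) = -21900$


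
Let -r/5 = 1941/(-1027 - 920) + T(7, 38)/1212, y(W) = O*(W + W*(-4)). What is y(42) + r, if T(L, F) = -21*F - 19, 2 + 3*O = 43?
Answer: -1347932551/786588 ≈ -1713.6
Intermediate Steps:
O = 41/3 (O = -2/3 + (1/3)*43 = -2/3 + 43/3 = 41/3 ≈ 13.667)
T(L, F) = -19 - 21*F
y(W) = -41*W (y(W) = 41*(W + W*(-4))/3 = 41*(W - 4*W)/3 = 41*(-3*W)/3 = -41*W)
r = 6571985/786588 (r = -5*(1941/(-1027 - 920) + (-19 - 21*38)/1212) = -5*(1941/(-1947) + (-19 - 798)*(1/1212)) = -5*(1941*(-1/1947) - 817*1/1212) = -5*(-647/649 - 817/1212) = -5*(-1314397/786588) = 6571985/786588 ≈ 8.3551)
y(42) + r = -41*42 + 6571985/786588 = -1722 + 6571985/786588 = -1347932551/786588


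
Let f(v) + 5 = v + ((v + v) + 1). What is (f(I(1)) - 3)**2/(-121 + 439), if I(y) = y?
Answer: 8/159 ≈ 0.050314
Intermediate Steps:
f(v) = -4 + 3*v (f(v) = -5 + (v + ((v + v) + 1)) = -5 + (v + (2*v + 1)) = -5 + (v + (1 + 2*v)) = -5 + (1 + 3*v) = -4 + 3*v)
(f(I(1)) - 3)**2/(-121 + 439) = ((-4 + 3*1) - 3)**2/(-121 + 439) = ((-4 + 3) - 3)**2/318 = (-1 - 3)**2*(1/318) = (-4)**2*(1/318) = 16*(1/318) = 8/159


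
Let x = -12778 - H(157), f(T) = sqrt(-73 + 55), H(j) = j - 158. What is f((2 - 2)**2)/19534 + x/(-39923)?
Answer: 12777/39923 + 3*I*sqrt(2)/19534 ≈ 0.32004 + 0.00021719*I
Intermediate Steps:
H(j) = -158 + j
f(T) = 3*I*sqrt(2) (f(T) = sqrt(-18) = 3*I*sqrt(2))
x = -12777 (x = -12778 - (-158 + 157) = -12778 - 1*(-1) = -12778 + 1 = -12777)
f((2 - 2)**2)/19534 + x/(-39923) = (3*I*sqrt(2))/19534 - 12777/(-39923) = (3*I*sqrt(2))*(1/19534) - 12777*(-1/39923) = 3*I*sqrt(2)/19534 + 12777/39923 = 12777/39923 + 3*I*sqrt(2)/19534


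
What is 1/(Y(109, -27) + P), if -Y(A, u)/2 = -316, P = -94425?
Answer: -1/93793 ≈ -1.0662e-5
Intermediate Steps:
Y(A, u) = 632 (Y(A, u) = -2*(-316) = 632)
1/(Y(109, -27) + P) = 1/(632 - 94425) = 1/(-93793) = -1/93793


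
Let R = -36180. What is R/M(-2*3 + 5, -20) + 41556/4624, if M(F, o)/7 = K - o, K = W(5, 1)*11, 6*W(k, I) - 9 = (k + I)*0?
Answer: -78339381/590716 ≈ -132.62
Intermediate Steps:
W(k, I) = 3/2 (W(k, I) = 3/2 + ((k + I)*0)/6 = 3/2 + ((I + k)*0)/6 = 3/2 + (⅙)*0 = 3/2 + 0 = 3/2)
K = 33/2 (K = (3/2)*11 = 33/2 ≈ 16.500)
M(F, o) = 231/2 - 7*o (M(F, o) = 7*(33/2 - o) = 231/2 - 7*o)
R/M(-2*3 + 5, -20) + 41556/4624 = -36180/(231/2 - 7*(-20)) + 41556/4624 = -36180/(231/2 + 140) + 41556*(1/4624) = -36180/511/2 + 10389/1156 = -36180*2/511 + 10389/1156 = -72360/511 + 10389/1156 = -78339381/590716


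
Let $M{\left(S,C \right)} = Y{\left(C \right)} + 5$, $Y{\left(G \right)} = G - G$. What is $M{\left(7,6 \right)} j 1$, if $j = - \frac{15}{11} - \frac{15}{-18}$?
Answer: $- \frac{175}{66} \approx -2.6515$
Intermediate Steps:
$Y{\left(G \right)} = 0$
$M{\left(S,C \right)} = 5$ ($M{\left(S,C \right)} = 0 + 5 = 5$)
$j = - \frac{35}{66}$ ($j = \left(-15\right) \frac{1}{11} - - \frac{5}{6} = - \frac{15}{11} + \frac{5}{6} = - \frac{35}{66} \approx -0.5303$)
$M{\left(7,6 \right)} j 1 = 5 \left(- \frac{35}{66}\right) 1 = \left(- \frac{175}{66}\right) 1 = - \frac{175}{66}$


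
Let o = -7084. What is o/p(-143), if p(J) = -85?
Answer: 7084/85 ≈ 83.341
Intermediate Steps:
o/p(-143) = -7084/(-85) = -7084*(-1/85) = 7084/85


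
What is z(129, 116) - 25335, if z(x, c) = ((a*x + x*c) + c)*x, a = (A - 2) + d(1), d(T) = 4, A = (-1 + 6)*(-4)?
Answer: 1620447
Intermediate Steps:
A = -20 (A = 5*(-4) = -20)
a = -18 (a = (-20 - 2) + 4 = -22 + 4 = -18)
z(x, c) = x*(c - 18*x + c*x) (z(x, c) = ((-18*x + x*c) + c)*x = ((-18*x + c*x) + c)*x = (c - 18*x + c*x)*x = x*(c - 18*x + c*x))
z(129, 116) - 25335 = 129*(116 - 18*129 + 116*129) - 25335 = 129*(116 - 2322 + 14964) - 25335 = 129*12758 - 25335 = 1645782 - 25335 = 1620447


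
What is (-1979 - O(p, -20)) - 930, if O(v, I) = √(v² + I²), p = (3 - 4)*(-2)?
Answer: -2909 - 2*√101 ≈ -2929.1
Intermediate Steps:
p = 2 (p = -1*(-2) = 2)
O(v, I) = √(I² + v²)
(-1979 - O(p, -20)) - 930 = (-1979 - √((-20)² + 2²)) - 930 = (-1979 - √(400 + 4)) - 930 = (-1979 - √404) - 930 = (-1979 - 2*√101) - 930 = -2909 - 2*√101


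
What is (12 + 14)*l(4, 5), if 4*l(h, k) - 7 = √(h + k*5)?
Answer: 91/2 + 13*√29/2 ≈ 80.504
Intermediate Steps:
l(h, k) = 7/4 + √(h + 5*k)/4 (l(h, k) = 7/4 + √(h + k*5)/4 = 7/4 + √(h + 5*k)/4)
(12 + 14)*l(4, 5) = (12 + 14)*(7/4 + √(4 + 5*5)/4) = 26*(7/4 + √(4 + 25)/4) = 26*(7/4 + √29/4) = 91/2 + 13*√29/2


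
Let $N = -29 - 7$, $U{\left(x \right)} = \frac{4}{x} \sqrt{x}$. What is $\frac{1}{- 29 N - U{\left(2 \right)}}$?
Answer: $\frac{261}{272482} + \frac{\sqrt{2}}{544964} \approx 0.00096046$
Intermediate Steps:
$U{\left(x \right)} = \frac{4}{\sqrt{x}}$
$N = -36$
$\frac{1}{- 29 N - U{\left(2 \right)}} = \frac{1}{\left(-29\right) \left(-36\right) + \left(0 - \frac{4}{\sqrt{2}}\right)} = \frac{1}{1044 + \left(0 - 4 \frac{\sqrt{2}}{2}\right)} = \frac{1}{1044 + \left(0 - 2 \sqrt{2}\right)} = \frac{1}{1044 - 2 \sqrt{2}}$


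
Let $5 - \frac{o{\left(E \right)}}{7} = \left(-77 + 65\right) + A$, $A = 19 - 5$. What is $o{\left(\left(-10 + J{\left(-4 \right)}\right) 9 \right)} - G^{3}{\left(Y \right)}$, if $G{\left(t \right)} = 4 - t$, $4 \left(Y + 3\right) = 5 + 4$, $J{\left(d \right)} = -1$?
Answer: $- \frac{5515}{64} \approx -86.172$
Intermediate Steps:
$A = 14$
$Y = - \frac{3}{4}$ ($Y = -3 + \frac{5 + 4}{4} = -3 + \frac{1}{4} \cdot 9 = -3 + \frac{9}{4} = - \frac{3}{4} \approx -0.75$)
$o{\left(E \right)} = 21$ ($o{\left(E \right)} = 35 - 7 \left(\left(-77 + 65\right) + 14\right) = 35 - 7 \left(-12 + 14\right) = 35 - 14 = 21$)
$o{\left(\left(-10 + J{\left(-4 \right)}\right) 9 \right)} - G^{3}{\left(Y \right)} = 21 - \left(4 - - \frac{3}{4}\right)^{3} = 21 - \left(4 + \frac{3}{4}\right)^{3} = 21 - \left(\frac{19}{4}\right)^{3} = 21 - \frac{6859}{64} = - \frac{5515}{64}$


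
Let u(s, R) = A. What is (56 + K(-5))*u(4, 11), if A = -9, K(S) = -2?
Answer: -486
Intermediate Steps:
u(s, R) = -9
(56 + K(-5))*u(4, 11) = (56 - 2)*(-9) = 54*(-9) = -486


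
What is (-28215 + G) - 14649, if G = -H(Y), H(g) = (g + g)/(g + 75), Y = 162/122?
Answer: -33262491/776 ≈ -42864.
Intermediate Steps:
Y = 81/61 (Y = 162*(1/122) = 81/61 ≈ 1.3279)
H(g) = 2*g/(75 + g) (H(g) = (2*g)/(75 + g) = 2*g/(75 + g))
G = -27/776 (G = -2*81/(61*(75 + 81/61)) = -2*81/(61*4656/61) = -2*81*61/(61*4656) = -1*27/776 = -27/776 ≈ -0.034794)
(-28215 + G) - 14649 = (-28215 - 27/776) - 14649 = -21894867/776 - 14649 = -33262491/776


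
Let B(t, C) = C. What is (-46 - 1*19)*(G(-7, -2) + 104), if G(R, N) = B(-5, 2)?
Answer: -6890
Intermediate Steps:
G(R, N) = 2
(-46 - 1*19)*(G(-7, -2) + 104) = (-46 - 1*19)*(2 + 104) = (-46 - 19)*106 = -65*106 = -6890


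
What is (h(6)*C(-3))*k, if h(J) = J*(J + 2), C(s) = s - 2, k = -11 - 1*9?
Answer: 4800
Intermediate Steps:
k = -20 (k = -11 - 9 = -20)
C(s) = -2 + s
h(J) = J*(2 + J)
(h(6)*C(-3))*k = ((6*(2 + 6))*(-2 - 3))*(-20) = ((6*8)*(-5))*(-20) = (48*(-5))*(-20) = -240*(-20) = 4800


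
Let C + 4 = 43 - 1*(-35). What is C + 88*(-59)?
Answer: -5118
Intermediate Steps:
C = 74 (C = -4 + (43 - 1*(-35)) = -4 + (43 + 35) = -4 + 78 = 74)
C + 88*(-59) = 74 + 88*(-59) = 74 - 5192 = -5118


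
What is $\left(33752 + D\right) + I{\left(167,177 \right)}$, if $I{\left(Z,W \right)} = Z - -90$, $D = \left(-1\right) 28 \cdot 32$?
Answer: $33113$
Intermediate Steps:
$D = -896$ ($D = \left(-28\right) 32 = -896$)
$I{\left(Z,W \right)} = 90 + Z$ ($I{\left(Z,W \right)} = Z + 90 = 90 + Z$)
$\left(33752 + D\right) + I{\left(167,177 \right)} = \left(33752 - 896\right) + \left(90 + 167\right) = 32856 + 257 = 33113$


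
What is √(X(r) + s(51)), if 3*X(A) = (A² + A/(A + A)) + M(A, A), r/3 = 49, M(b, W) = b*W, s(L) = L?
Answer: √520458/6 ≈ 120.24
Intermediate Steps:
M(b, W) = W*b
r = 147 (r = 3*49 = 147)
X(A) = ⅙ + 2*A²/3 (X(A) = ((A² + A/(A + A)) + A*A)/3 = ((A² + A/((2*A))) + A²)/3 = ((A² + (1/(2*A))*A) + A²)/3 = ((A² + ½) + A²)/3 = ((½ + A²) + A²)/3 = (½ + 2*A²)/3 = ⅙ + 2*A²/3)
√(X(r) + s(51)) = √((⅙ + (⅔)*147²) + 51) = √((⅙ + (⅔)*21609) + 51) = √((⅙ + 14406) + 51) = √(86437/6 + 51) = √(86743/6) = √520458/6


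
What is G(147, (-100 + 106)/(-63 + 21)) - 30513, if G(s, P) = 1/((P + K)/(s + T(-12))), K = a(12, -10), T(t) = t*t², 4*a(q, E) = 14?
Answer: -1456245/47 ≈ -30984.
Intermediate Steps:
a(q, E) = 7/2 (a(q, E) = (¼)*14 = 7/2)
T(t) = t³
K = 7/2 ≈ 3.5000
G(s, P) = (-1728 + s)/(7/2 + P) (G(s, P) = 1/((P + 7/2)/(s + (-12)³)) = 1/((7/2 + P)/(s - 1728)) = 1/((7/2 + P)/(-1728 + s)) = (-1728 + s)/(7/2 + P))
G(147, (-100 + 106)/(-63 + 21)) - 30513 = 2*(-1728 + 147)/(7 + 2*((-100 + 106)/(-63 + 21))) - 30513 = 2*(-1581)/(7 + 2*(6/(-42))) - 30513 = 2*(-1581)/(7 + 2*(6*(-1/42))) - 30513 = 2*(-1581)/(7 + 2*(-⅐)) - 30513 = 2*(-1581)/(7 - 2/7) - 30513 = 2*(-1581)/(47/7) - 30513 = 2*(7/47)*(-1581) - 30513 = -22134/47 - 30513 = -1456245/47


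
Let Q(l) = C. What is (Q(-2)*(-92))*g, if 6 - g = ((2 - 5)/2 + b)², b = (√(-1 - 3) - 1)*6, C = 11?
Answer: -94875 - 182160*I ≈ -94875.0 - 1.8216e+5*I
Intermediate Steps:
b = -6 + 12*I (b = (√(-4) - 1)*6 = (2*I - 1)*6 = (-1 + 2*I)*6 = -6 + 12*I ≈ -6.0 + 12.0*I)
Q(l) = 11
g = 6 - (-15/2 + 12*I)² (g = 6 - ((2 - 5)/2 + (-6 + 12*I))² = 6 - (-3*½ + (-6 + 12*I))² = 6 - (-3/2 + (-6 + 12*I))² = 6 - (-15/2 + 12*I)² ≈ 93.75 + 180.0*I)
(Q(-2)*(-92))*g = (11*(-92))*(375/4 + 180*I) = -1012*(375/4 + 180*I) = -94875 - 182160*I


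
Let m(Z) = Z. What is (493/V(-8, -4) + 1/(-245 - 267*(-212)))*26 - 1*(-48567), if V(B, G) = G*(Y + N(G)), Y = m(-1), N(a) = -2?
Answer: 8081399335/162816 ≈ 49635.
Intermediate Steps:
Y = -1
V(B, G) = -3*G (V(B, G) = G*(-1 - 2) = G*(-3) = -3*G)
(493/V(-8, -4) + 1/(-245 - 267*(-212)))*26 - 1*(-48567) = (493/((-3*(-4))) + 1/(-245 - 267*(-212)))*26 - 1*(-48567) = (493/12 - 1/212/(-512))*26 + 48567 = (493*(1/12) - 1/512*(-1/212))*26 + 48567 = (493/12 + 1/108544)*26 + 48567 = (13378051/325632)*26 + 48567 = 173914663/162816 + 48567 = 8081399335/162816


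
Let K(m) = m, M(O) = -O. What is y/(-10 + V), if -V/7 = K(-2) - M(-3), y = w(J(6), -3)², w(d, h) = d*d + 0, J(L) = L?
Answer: 1296/25 ≈ 51.840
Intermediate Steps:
w(d, h) = d² (w(d, h) = d² + 0 = d²)
y = 1296 (y = (6²)² = 36² = 1296)
V = 35 (V = -7*(-2 - (-1)*(-3)) = -7*(-2 - 1*3) = -7*(-2 - 3) = -7*(-5) = 35)
y/(-10 + V) = 1296/(-10 + 35) = 1296/25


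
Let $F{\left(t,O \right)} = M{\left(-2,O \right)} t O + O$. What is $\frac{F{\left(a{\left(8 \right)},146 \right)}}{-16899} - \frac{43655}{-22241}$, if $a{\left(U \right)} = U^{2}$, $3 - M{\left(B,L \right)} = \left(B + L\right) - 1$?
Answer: $\frac{29829265219}{375850659} \approx 79.365$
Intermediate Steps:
$M{\left(B,L \right)} = 4 - B - L$ ($M{\left(B,L \right)} = 3 - \left(\left(B + L\right) - 1\right) = 3 - \left(-1 + B + L\right) = 4 - B - L$)
$F{\left(t,O \right)} = O + O t \left(6 - O\right)$ ($F{\left(t,O \right)} = \left(4 - -2 - O\right) t O + O = \left(4 + 2 - O\right) t O + O = \left(6 - O\right) t O + O = t \left(6 - O\right) O + O = O t \left(6 - O\right) + O = O + O t \left(6 - O\right)$)
$\frac{F{\left(a{\left(8 \right)},146 \right)}}{-16899} - \frac{43655}{-22241} = \frac{\left(-1\right) 146 \left(-1 + 8^{2} \left(-6 + 146\right)\right)}{-16899} - \frac{43655}{-22241} = \left(-1\right) 146 \left(-1 + 64 \cdot 140\right) \left(- \frac{1}{16899}\right) - - \frac{43655}{22241} = \left(-1\right) 146 \left(-1 + 8960\right) \left(- \frac{1}{16899}\right) + \frac{43655}{22241} = \left(-1\right) 146 \cdot 8959 \left(- \frac{1}{16899}\right) + \frac{43655}{22241} = \left(-1308014\right) \left(- \frac{1}{16899}\right) + \frac{43655}{22241} = \frac{1308014}{16899} + \frac{43655}{22241} = \frac{29829265219}{375850659}$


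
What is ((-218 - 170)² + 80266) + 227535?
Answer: 458345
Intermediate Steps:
((-218 - 170)² + 80266) + 227535 = ((-388)² + 80266) + 227535 = (150544 + 80266) + 227535 = 230810 + 227535 = 458345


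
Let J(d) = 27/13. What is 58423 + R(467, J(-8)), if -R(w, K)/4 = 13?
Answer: 58371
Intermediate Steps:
J(d) = 27/13 (J(d) = 27*(1/13) = 27/13)
R(w, K) = -52 (R(w, K) = -4*13 = -52)
58423 + R(467, J(-8)) = 58423 - 52 = 58371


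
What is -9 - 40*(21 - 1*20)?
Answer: -49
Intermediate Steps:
-9 - 40*(21 - 1*20) = -9 - 40*(21 - 20) = -9 - 40*1 = -9 - 40 = -49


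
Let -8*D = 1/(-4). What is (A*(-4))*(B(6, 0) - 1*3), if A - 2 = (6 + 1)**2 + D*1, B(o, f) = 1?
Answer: 1633/4 ≈ 408.25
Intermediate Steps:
D = 1/32 (D = -1/(8*(-4)) = -(-1)/(8*4) = -1/8*(-1/4) = 1/32 ≈ 0.031250)
A = 1633/32 (A = 2 + ((6 + 1)**2 + (1/32)*1) = 2 + (7**2 + 1/32) = 2 + (49 + 1/32) = 2 + 1569/32 = 1633/32 ≈ 51.031)
(A*(-4))*(B(6, 0) - 1*3) = ((1633/32)*(-4))*(1 - 1*3) = -1633*(1 - 3)/8 = -1633/8*(-2) = 1633/4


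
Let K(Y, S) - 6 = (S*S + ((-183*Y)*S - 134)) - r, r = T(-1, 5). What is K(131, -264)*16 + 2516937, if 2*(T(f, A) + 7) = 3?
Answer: 104892065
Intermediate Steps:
T(f, A) = -11/2 (T(f, A) = -7 + (½)*3 = -7 + 3/2 = -11/2)
r = -11/2 ≈ -5.5000
K(Y, S) = -245/2 + S² - 183*S*Y (K(Y, S) = 6 + ((S*S + ((-183*Y)*S - 134)) - 1*(-11/2)) = 6 + ((S² + (-183*S*Y - 134)) + 11/2) = 6 + ((S² + (-134 - 183*S*Y)) + 11/2) = 6 + ((-134 + S² - 183*S*Y) + 11/2) = 6 + (-257/2 + S² - 183*S*Y) = -245/2 + S² - 183*S*Y)
K(131, -264)*16 + 2516937 = (-245/2 + (-264)² - 183*(-264)*131)*16 + 2516937 = (-245/2 + 69696 + 6328872)*16 + 2516937 = (12796891/2)*16 + 2516937 = 102375128 + 2516937 = 104892065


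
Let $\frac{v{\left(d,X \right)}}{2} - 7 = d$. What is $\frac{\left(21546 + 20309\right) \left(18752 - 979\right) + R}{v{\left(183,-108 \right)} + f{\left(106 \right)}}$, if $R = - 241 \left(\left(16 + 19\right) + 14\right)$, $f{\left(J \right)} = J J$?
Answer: $\frac{371938553}{5808} \approx 64039.0$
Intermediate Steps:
$v{\left(d,X \right)} = 14 + 2 d$
$f{\left(J \right)} = J^{2}$
$R = -11809$ ($R = - 241 \left(35 + 14\right) = \left(-241\right) 49 = -11809$)
$\frac{\left(21546 + 20309\right) \left(18752 - 979\right) + R}{v{\left(183,-108 \right)} + f{\left(106 \right)}} = \frac{\left(21546 + 20309\right) \left(18752 - 979\right) - 11809}{\left(14 + 2 \cdot 183\right) + 106^{2}} = \frac{41855 \cdot 17773 - 11809}{\left(14 + 366\right) + 11236} = \frac{743888915 - 11809}{380 + 11236} = \frac{743877106}{11616} = 743877106 \cdot \frac{1}{11616} = \frac{371938553}{5808}$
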